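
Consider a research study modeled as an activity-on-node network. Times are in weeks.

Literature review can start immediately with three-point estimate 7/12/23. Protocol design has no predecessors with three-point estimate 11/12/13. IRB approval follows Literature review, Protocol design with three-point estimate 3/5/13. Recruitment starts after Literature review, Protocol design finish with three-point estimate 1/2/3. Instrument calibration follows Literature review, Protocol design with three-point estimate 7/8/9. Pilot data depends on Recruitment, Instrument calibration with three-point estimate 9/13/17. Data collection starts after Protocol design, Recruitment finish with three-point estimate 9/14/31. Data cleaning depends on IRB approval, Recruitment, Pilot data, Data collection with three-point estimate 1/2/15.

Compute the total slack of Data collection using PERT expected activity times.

te_Literature review = (7 + 4·12 + 23)/6 = 78/6 = 13
te_Protocol design = (11 + 4·12 + 13)/6 = 72/6 = 12
te_IRB approval = (3 + 4·5 + 13)/6 = 36/6 = 6
te_Recruitment = (1 + 4·2 + 3)/6 = 12/6 = 2
te_Instrument calibration = (7 + 4·8 + 9)/6 = 48/6 = 8
te_Pilot data = (9 + 4·13 + 17)/6 = 78/6 = 13
te_Data collection = (9 + 4·14 + 31)/6 = 96/6 = 16
te_Data cleaning = (1 + 4·2 + 15)/6 = 24/6 = 4

Forward pass:
ES_Literature review = 0; EF_Literature review = 13
ES_Protocol design = 0; EF_Protocol design = 12
ES_IRB approval = max(EF_Literature review=13, EF_Protocol design=12) = 13; EF_IRB approval = 13+6 = 19
ES_Recruitment = max(EF_Literature review=13, EF_Protocol design=12) = 13; EF_Recruitment = 13+2 = 15
ES_Instrument calibration = max(EF_Literature review=13, EF_Protocol design=12) = 13; EF_Instrument calibration = 13+8 = 21
ES_Pilot data = max(EF_Recruitment=15, EF_Instrument calibration=21) = 21; EF_Pilot data = 21+13 = 34
ES_Data collection = max(EF_Protocol design=12, EF_Recruitment=15) = 15; EF_Data collection = 15+16 = 31
ES_Data cleaning = max(EF_IRB approval=19, EF_Recruitment=15, EF_Pilot data=34, EF_Data collection=31) = 34; EF_Data cleaning = 34+4 = 38
Expected project duration μ = 38 weeks. Critical path: Literature review → Instrument calibration → Pilot data → Data cleaning.

Backward pass:
LF_Data cleaning = 38; LS_Data cleaning = 38−4 = 34
LF_Data collection = LS_Data cleaning = 34; LS_Data collection = 34−16 = 18
LF_Pilot data = LS_Data cleaning = 34; LS_Pilot data = 34−13 = 21
LF_Instrument calibration = LS_Pilot data = 21; LS_Instrument calibration = 21−8 = 13
LF_Recruitment = min(LS_Pilot data=21, LS_Data collection=18, LS_Data cleaning=34) = 18; LS_Recruitment = 18−2 = 16
LF_IRB approval = LS_Data cleaning = 34; LS_IRB approval = 34−6 = 28
LF_Protocol design = min(LS_IRB approval=28, LS_Recruitment=16, LS_Instrument calibration=13, LS_Data collection=18) = 13; LS_Protocol design = 13−12 = 1
LF_Literature review = min(LS_IRB approval=28, LS_Recruitment=16, LS_Instrument calibration=13) = 13; LS_Literature review = 13−13 = 0
Slack_Data collection = LS_Data collection − ES_Data collection = 18 − 15 = 3

3 weeks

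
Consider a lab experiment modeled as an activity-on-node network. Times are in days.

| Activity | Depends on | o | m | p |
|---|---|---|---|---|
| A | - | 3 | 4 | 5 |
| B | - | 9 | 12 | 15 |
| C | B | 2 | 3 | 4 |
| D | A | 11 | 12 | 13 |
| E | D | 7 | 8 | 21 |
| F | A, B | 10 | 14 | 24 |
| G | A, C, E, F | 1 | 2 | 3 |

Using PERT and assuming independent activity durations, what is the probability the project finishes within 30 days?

0.652

te_A = (3 + 4·4 + 5)/6 = 24/6 = 4; σ²_A = ((5−3)/6)² = 0.111
te_B = (9 + 4·12 + 15)/6 = 72/6 = 12; σ²_B = ((15−9)/6)² = 1.000
te_C = (2 + 4·3 + 4)/6 = 18/6 = 3; σ²_C = ((4−2)/6)² = 0.111
te_D = (11 + 4·12 + 13)/6 = 72/6 = 12; σ²_D = ((13−11)/6)² = 0.111
te_E = (7 + 4·8 + 21)/6 = 60/6 = 10; σ²_E = ((21−7)/6)² = 5.444
te_F = (10 + 4·14 + 24)/6 = 90/6 = 15; σ²_F = ((24−10)/6)² = 5.444
te_G = (1 + 4·2 + 3)/6 = 12/6 = 2; σ²_G = ((3−1)/6)² = 0.111

Forward pass:
ES_A = 0; EF_A = 4
ES_B = 0; EF_B = 12
ES_C = 12; EF_C = 12+3 = 15
ES_D = 4; EF_D = 4+12 = 16
ES_E = 16; EF_E = 16+10 = 26
ES_F = max(EF_A=4, EF_B=12) = 12; EF_F = 12+15 = 27
ES_G = max(EF_A=4, EF_C=15, EF_E=26, EF_F=27) = 27; EF_G = 27+2 = 29
Expected project duration μ = 29 days. Critical path: B → F → G.

Variance along critical path = 1.000 + 5.444 + 0.111 = 6.556; σ = √6.556 = 2.560 days.
Z = (30 − 29) / 2.560 = 0.391
P(T ≤ 30) = Φ(0.391) ≈ 0.652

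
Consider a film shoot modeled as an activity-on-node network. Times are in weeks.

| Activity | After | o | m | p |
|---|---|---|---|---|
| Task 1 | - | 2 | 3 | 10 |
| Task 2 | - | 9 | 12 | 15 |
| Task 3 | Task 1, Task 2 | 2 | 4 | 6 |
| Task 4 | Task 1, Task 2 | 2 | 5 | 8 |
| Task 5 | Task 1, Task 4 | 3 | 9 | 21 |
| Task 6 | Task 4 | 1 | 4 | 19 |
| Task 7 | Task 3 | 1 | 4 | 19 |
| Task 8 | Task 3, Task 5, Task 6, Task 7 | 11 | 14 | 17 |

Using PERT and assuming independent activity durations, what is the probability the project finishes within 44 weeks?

0.807

te_Task 1 = (2 + 4·3 + 10)/6 = 24/6 = 4; σ²_Task 1 = ((10−2)/6)² = 1.778
te_Task 2 = (9 + 4·12 + 15)/6 = 72/6 = 12; σ²_Task 2 = ((15−9)/6)² = 1.000
te_Task 3 = (2 + 4·4 + 6)/6 = 24/6 = 4; σ²_Task 3 = ((6−2)/6)² = 0.444
te_Task 4 = (2 + 4·5 + 8)/6 = 30/6 = 5; σ²_Task 4 = ((8−2)/6)² = 1.000
te_Task 5 = (3 + 4·9 + 21)/6 = 60/6 = 10; σ²_Task 5 = ((21−3)/6)² = 9.000
te_Task 6 = (1 + 4·4 + 19)/6 = 36/6 = 6; σ²_Task 6 = ((19−1)/6)² = 9.000
te_Task 7 = (1 + 4·4 + 19)/6 = 36/6 = 6; σ²_Task 7 = ((19−1)/6)² = 9.000
te_Task 8 = (11 + 4·14 + 17)/6 = 84/6 = 14; σ²_Task 8 = ((17−11)/6)² = 1.000

Forward pass:
ES_Task 1 = 0; EF_Task 1 = 4
ES_Task 2 = 0; EF_Task 2 = 12
ES_Task 3 = max(EF_Task 1=4, EF_Task 2=12) = 12; EF_Task 3 = 12+4 = 16
ES_Task 4 = max(EF_Task 1=4, EF_Task 2=12) = 12; EF_Task 4 = 12+5 = 17
ES_Task 5 = max(EF_Task 1=4, EF_Task 4=17) = 17; EF_Task 5 = 17+10 = 27
ES_Task 6 = 17; EF_Task 6 = 17+6 = 23
ES_Task 7 = 16; EF_Task 7 = 16+6 = 22
ES_Task 8 = max(EF_Task 3=16, EF_Task 5=27, EF_Task 6=23, EF_Task 7=22) = 27; EF_Task 8 = 27+14 = 41
Expected project duration μ = 41 weeks. Critical path: Task 2 → Task 4 → Task 5 → Task 8.

Variance along critical path = 1.000 + 1.000 + 9.000 + 1.000 = 12.000; σ = √12.000 = 3.464 weeks.
Z = (44 − 41) / 3.464 = 0.866
P(T ≤ 44) = Φ(0.866) ≈ 0.807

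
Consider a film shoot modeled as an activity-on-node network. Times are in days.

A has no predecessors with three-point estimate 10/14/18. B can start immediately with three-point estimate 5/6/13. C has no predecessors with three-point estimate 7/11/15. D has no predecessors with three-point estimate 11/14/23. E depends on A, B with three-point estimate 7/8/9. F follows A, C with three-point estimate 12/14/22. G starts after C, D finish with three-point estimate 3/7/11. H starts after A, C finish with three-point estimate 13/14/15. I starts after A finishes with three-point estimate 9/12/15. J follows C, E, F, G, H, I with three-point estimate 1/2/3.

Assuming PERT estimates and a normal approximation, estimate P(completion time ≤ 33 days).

0.823

te_A = (10 + 4·14 + 18)/6 = 84/6 = 14; σ²_A = ((18−10)/6)² = 1.778
te_B = (5 + 4·6 + 13)/6 = 42/6 = 7; σ²_B = ((13−5)/6)² = 1.778
te_C = (7 + 4·11 + 15)/6 = 66/6 = 11; σ²_C = ((15−7)/6)² = 1.778
te_D = (11 + 4·14 + 23)/6 = 90/6 = 15; σ²_D = ((23−11)/6)² = 4.000
te_E = (7 + 4·8 + 9)/6 = 48/6 = 8; σ²_E = ((9−7)/6)² = 0.111
te_F = (12 + 4·14 + 22)/6 = 90/6 = 15; σ²_F = ((22−12)/6)² = 2.778
te_G = (3 + 4·7 + 11)/6 = 42/6 = 7; σ²_G = ((11−3)/6)² = 1.778
te_H = (13 + 4·14 + 15)/6 = 84/6 = 14; σ²_H = ((15−13)/6)² = 0.111
te_I = (9 + 4·12 + 15)/6 = 72/6 = 12; σ²_I = ((15−9)/6)² = 1.000
te_J = (1 + 4·2 + 3)/6 = 12/6 = 2; σ²_J = ((3−1)/6)² = 0.111

Forward pass:
ES_A = 0; EF_A = 14
ES_B = 0; EF_B = 7
ES_C = 0; EF_C = 11
ES_D = 0; EF_D = 15
ES_E = max(EF_A=14, EF_B=7) = 14; EF_E = 14+8 = 22
ES_F = max(EF_A=14, EF_C=11) = 14; EF_F = 14+15 = 29
ES_G = max(EF_C=11, EF_D=15) = 15; EF_G = 15+7 = 22
ES_H = max(EF_A=14, EF_C=11) = 14; EF_H = 14+14 = 28
ES_I = 14; EF_I = 14+12 = 26
ES_J = max(EF_C=11, EF_E=22, EF_F=29, EF_G=22, EF_H=28, EF_I=26) = 29; EF_J = 29+2 = 31
Expected project duration μ = 31 days. Critical path: A → F → J.

Variance along critical path = 1.778 + 2.778 + 0.111 = 4.667; σ = √4.667 = 2.160 days.
Z = (33 − 31) / 2.160 = 0.926
P(T ≤ 33) = Φ(0.926) ≈ 0.823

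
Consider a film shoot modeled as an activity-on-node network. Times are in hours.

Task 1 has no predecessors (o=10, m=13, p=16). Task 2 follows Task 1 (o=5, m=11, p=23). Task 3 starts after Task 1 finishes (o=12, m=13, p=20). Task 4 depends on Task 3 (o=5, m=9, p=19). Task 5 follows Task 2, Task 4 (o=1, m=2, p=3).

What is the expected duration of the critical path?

39 hours

te_Task 1 = (10 + 4·13 + 16)/6 = 78/6 = 13
te_Task 2 = (5 + 4·11 + 23)/6 = 72/6 = 12
te_Task 3 = (12 + 4·13 + 20)/6 = 84/6 = 14
te_Task 4 = (5 + 4·9 + 19)/6 = 60/6 = 10
te_Task 5 = (1 + 4·2 + 3)/6 = 12/6 = 2

Forward pass:
ES_Task 1 = 0; EF_Task 1 = 13
ES_Task 2 = 13; EF_Task 2 = 13+12 = 25
ES_Task 3 = 13; EF_Task 3 = 13+14 = 27
ES_Task 4 = 27; EF_Task 4 = 27+10 = 37
ES_Task 5 = max(EF_Task 2=25, EF_Task 4=37) = 37; EF_Task 5 = 37+2 = 39
Expected project duration μ = 39 hours. Critical path: Task 1 → Task 3 → Task 4 → Task 5.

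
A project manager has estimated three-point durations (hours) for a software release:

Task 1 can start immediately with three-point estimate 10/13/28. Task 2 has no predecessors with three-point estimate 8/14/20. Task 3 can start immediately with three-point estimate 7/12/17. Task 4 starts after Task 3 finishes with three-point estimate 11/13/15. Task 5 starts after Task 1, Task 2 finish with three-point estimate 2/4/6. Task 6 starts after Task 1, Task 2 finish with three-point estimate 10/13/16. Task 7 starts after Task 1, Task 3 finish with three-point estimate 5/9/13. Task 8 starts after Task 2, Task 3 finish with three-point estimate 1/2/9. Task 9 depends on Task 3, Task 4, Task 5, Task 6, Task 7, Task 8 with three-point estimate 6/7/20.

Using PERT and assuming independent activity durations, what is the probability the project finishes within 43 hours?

0.937

te_Task 1 = (10 + 4·13 + 28)/6 = 90/6 = 15; σ²_Task 1 = ((28−10)/6)² = 9.000
te_Task 2 = (8 + 4·14 + 20)/6 = 84/6 = 14; σ²_Task 2 = ((20−8)/6)² = 4.000
te_Task 3 = (7 + 4·12 + 17)/6 = 72/6 = 12; σ²_Task 3 = ((17−7)/6)² = 2.778
te_Task 4 = (11 + 4·13 + 15)/6 = 78/6 = 13; σ²_Task 4 = ((15−11)/6)² = 0.444
te_Task 5 = (2 + 4·4 + 6)/6 = 24/6 = 4; σ²_Task 5 = ((6−2)/6)² = 0.444
te_Task 6 = (10 + 4·13 + 16)/6 = 78/6 = 13; σ²_Task 6 = ((16−10)/6)² = 1.000
te_Task 7 = (5 + 4·9 + 13)/6 = 54/6 = 9; σ²_Task 7 = ((13−5)/6)² = 1.778
te_Task 8 = (1 + 4·2 + 9)/6 = 18/6 = 3; σ²_Task 8 = ((9−1)/6)² = 1.778
te_Task 9 = (6 + 4·7 + 20)/6 = 54/6 = 9; σ²_Task 9 = ((20−6)/6)² = 5.444

Forward pass:
ES_Task 1 = 0; EF_Task 1 = 15
ES_Task 2 = 0; EF_Task 2 = 14
ES_Task 3 = 0; EF_Task 3 = 12
ES_Task 4 = 12; EF_Task 4 = 12+13 = 25
ES_Task 5 = max(EF_Task 1=15, EF_Task 2=14) = 15; EF_Task 5 = 15+4 = 19
ES_Task 6 = max(EF_Task 1=15, EF_Task 2=14) = 15; EF_Task 6 = 15+13 = 28
ES_Task 7 = max(EF_Task 1=15, EF_Task 3=12) = 15; EF_Task 7 = 15+9 = 24
ES_Task 8 = max(EF_Task 2=14, EF_Task 3=12) = 14; EF_Task 8 = 14+3 = 17
ES_Task 9 = max(EF_Task 3=12, EF_Task 4=25, EF_Task 5=19, EF_Task 6=28, EF_Task 7=24, EF_Task 8=17) = 28; EF_Task 9 = 28+9 = 37
Expected project duration μ = 37 hours. Critical path: Task 1 → Task 6 → Task 9.

Variance along critical path = 9.000 + 1.000 + 5.444 = 15.444; σ = √15.444 = 3.930 hours.
Z = (43 − 37) / 3.930 = 1.527
P(T ≤ 43) = Φ(1.527) ≈ 0.937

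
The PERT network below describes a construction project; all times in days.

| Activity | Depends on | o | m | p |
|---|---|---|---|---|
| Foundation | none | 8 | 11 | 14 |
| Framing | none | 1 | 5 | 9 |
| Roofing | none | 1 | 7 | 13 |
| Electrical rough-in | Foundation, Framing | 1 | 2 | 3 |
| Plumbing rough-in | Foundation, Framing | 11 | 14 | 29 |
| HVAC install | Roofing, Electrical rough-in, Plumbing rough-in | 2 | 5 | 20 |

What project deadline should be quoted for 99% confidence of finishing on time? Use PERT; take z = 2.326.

44.1 days

te_Foundation = (8 + 4·11 + 14)/6 = 66/6 = 11; σ²_Foundation = ((14−8)/6)² = 1.000
te_Framing = (1 + 4·5 + 9)/6 = 30/6 = 5; σ²_Framing = ((9−1)/6)² = 1.778
te_Roofing = (1 + 4·7 + 13)/6 = 42/6 = 7; σ²_Roofing = ((13−1)/6)² = 4.000
te_Electrical rough-in = (1 + 4·2 + 3)/6 = 12/6 = 2; σ²_Electrical rough-in = ((3−1)/6)² = 0.111
te_Plumbing rough-in = (11 + 4·14 + 29)/6 = 96/6 = 16; σ²_Plumbing rough-in = ((29−11)/6)² = 9.000
te_HVAC install = (2 + 4·5 + 20)/6 = 42/6 = 7; σ²_HVAC install = ((20−2)/6)² = 9.000

Forward pass:
ES_Foundation = 0; EF_Foundation = 11
ES_Framing = 0; EF_Framing = 5
ES_Roofing = 0; EF_Roofing = 7
ES_Electrical rough-in = max(EF_Foundation=11, EF_Framing=5) = 11; EF_Electrical rough-in = 11+2 = 13
ES_Plumbing rough-in = max(EF_Foundation=11, EF_Framing=5) = 11; EF_Plumbing rough-in = 11+16 = 27
ES_HVAC install = max(EF_Roofing=7, EF_Electrical rough-in=13, EF_Plumbing rough-in=27) = 27; EF_HVAC install = 27+7 = 34
Expected project duration μ = 34 days. Critical path: Foundation → Plumbing rough-in → HVAC install.

Variance along critical path = 1.000 + 9.000 + 9.000 = 19.000; σ = 4.359 days.
D = μ + z·σ = 34 + 2.326·4.359 = 44.1 days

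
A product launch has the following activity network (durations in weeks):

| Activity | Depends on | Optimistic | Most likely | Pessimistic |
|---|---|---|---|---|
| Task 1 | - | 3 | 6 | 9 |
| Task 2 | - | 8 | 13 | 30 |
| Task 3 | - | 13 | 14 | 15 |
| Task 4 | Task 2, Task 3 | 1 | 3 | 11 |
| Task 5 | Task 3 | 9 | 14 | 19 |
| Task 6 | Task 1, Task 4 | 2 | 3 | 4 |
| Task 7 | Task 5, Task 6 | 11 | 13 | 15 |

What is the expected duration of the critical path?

te_Task 1 = (3 + 4·6 + 9)/6 = 36/6 = 6
te_Task 2 = (8 + 4·13 + 30)/6 = 90/6 = 15
te_Task 3 = (13 + 4·14 + 15)/6 = 84/6 = 14
te_Task 4 = (1 + 4·3 + 11)/6 = 24/6 = 4
te_Task 5 = (9 + 4·14 + 19)/6 = 84/6 = 14
te_Task 6 = (2 + 4·3 + 4)/6 = 18/6 = 3
te_Task 7 = (11 + 4·13 + 15)/6 = 78/6 = 13

Forward pass:
ES_Task 1 = 0; EF_Task 1 = 6
ES_Task 2 = 0; EF_Task 2 = 15
ES_Task 3 = 0; EF_Task 3 = 14
ES_Task 4 = max(EF_Task 2=15, EF_Task 3=14) = 15; EF_Task 4 = 15+4 = 19
ES_Task 5 = 14; EF_Task 5 = 14+14 = 28
ES_Task 6 = max(EF_Task 1=6, EF_Task 4=19) = 19; EF_Task 6 = 19+3 = 22
ES_Task 7 = max(EF_Task 5=28, EF_Task 6=22) = 28; EF_Task 7 = 28+13 = 41
Expected project duration μ = 41 weeks. Critical path: Task 3 → Task 5 → Task 7.

41 weeks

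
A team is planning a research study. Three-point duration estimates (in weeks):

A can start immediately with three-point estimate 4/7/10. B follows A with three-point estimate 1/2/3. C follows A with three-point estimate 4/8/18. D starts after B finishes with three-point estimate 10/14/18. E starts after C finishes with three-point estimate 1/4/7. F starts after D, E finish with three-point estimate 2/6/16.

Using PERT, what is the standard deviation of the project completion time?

2.89 weeks

te_A = (4 + 4·7 + 10)/6 = 42/6 = 7; σ²_A = ((10−4)/6)² = 1.000
te_B = (1 + 4·2 + 3)/6 = 12/6 = 2; σ²_B = ((3−1)/6)² = 0.111
te_C = (4 + 4·8 + 18)/6 = 54/6 = 9; σ²_C = ((18−4)/6)² = 5.444
te_D = (10 + 4·14 + 18)/6 = 84/6 = 14; σ²_D = ((18−10)/6)² = 1.778
te_E = (1 + 4·4 + 7)/6 = 24/6 = 4; σ²_E = ((7−1)/6)² = 1.000
te_F = (2 + 4·6 + 16)/6 = 42/6 = 7; σ²_F = ((16−2)/6)² = 5.444

Forward pass:
ES_A = 0; EF_A = 7
ES_B = 7; EF_B = 7+2 = 9
ES_C = 7; EF_C = 7+9 = 16
ES_D = 9; EF_D = 9+14 = 23
ES_E = 16; EF_E = 16+4 = 20
ES_F = max(EF_D=23, EF_E=20) = 23; EF_F = 23+7 = 30
Expected project duration μ = 30 weeks. Critical path: A → B → D → F.

Variance along critical path = 1.000 + 0.111 + 1.778 + 5.444 = 8.333
σ = √8.333 = 2.887 weeks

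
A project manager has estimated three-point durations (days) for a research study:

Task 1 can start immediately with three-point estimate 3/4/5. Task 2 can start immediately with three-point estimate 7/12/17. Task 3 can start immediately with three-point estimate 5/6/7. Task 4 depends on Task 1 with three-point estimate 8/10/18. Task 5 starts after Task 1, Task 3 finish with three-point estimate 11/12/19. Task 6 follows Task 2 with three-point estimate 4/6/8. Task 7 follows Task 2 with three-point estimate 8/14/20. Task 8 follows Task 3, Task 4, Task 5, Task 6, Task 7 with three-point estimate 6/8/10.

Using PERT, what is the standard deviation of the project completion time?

te_Task 1 = (3 + 4·4 + 5)/6 = 24/6 = 4; σ²_Task 1 = ((5−3)/6)² = 0.111
te_Task 2 = (7 + 4·12 + 17)/6 = 72/6 = 12; σ²_Task 2 = ((17−7)/6)² = 2.778
te_Task 3 = (5 + 4·6 + 7)/6 = 36/6 = 6; σ²_Task 3 = ((7−5)/6)² = 0.111
te_Task 4 = (8 + 4·10 + 18)/6 = 66/6 = 11; σ²_Task 4 = ((18−8)/6)² = 2.778
te_Task 5 = (11 + 4·12 + 19)/6 = 78/6 = 13; σ²_Task 5 = ((19−11)/6)² = 1.778
te_Task 6 = (4 + 4·6 + 8)/6 = 36/6 = 6; σ²_Task 6 = ((8−4)/6)² = 0.444
te_Task 7 = (8 + 4·14 + 20)/6 = 84/6 = 14; σ²_Task 7 = ((20−8)/6)² = 4.000
te_Task 8 = (6 + 4·8 + 10)/6 = 48/6 = 8; σ²_Task 8 = ((10−6)/6)² = 0.444

Forward pass:
ES_Task 1 = 0; EF_Task 1 = 4
ES_Task 2 = 0; EF_Task 2 = 12
ES_Task 3 = 0; EF_Task 3 = 6
ES_Task 4 = 4; EF_Task 4 = 4+11 = 15
ES_Task 5 = max(EF_Task 1=4, EF_Task 3=6) = 6; EF_Task 5 = 6+13 = 19
ES_Task 6 = 12; EF_Task 6 = 12+6 = 18
ES_Task 7 = 12; EF_Task 7 = 12+14 = 26
ES_Task 8 = max(EF_Task 3=6, EF_Task 4=15, EF_Task 5=19, EF_Task 6=18, EF_Task 7=26) = 26; EF_Task 8 = 26+8 = 34
Expected project duration μ = 34 days. Critical path: Task 2 → Task 7 → Task 8.

Variance along critical path = 2.778 + 4.000 + 0.444 = 7.222
σ = √7.222 = 2.687 days

2.69 days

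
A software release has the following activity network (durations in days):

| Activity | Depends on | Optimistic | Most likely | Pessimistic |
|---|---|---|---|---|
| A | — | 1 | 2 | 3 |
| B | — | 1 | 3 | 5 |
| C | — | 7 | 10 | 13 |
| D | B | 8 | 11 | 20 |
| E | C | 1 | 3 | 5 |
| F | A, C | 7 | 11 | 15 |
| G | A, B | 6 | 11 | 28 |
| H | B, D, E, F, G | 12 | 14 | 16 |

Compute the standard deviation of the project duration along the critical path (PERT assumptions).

te_A = (1 + 4·2 + 3)/6 = 12/6 = 2; σ²_A = ((3−1)/6)² = 0.111
te_B = (1 + 4·3 + 5)/6 = 18/6 = 3; σ²_B = ((5−1)/6)² = 0.444
te_C = (7 + 4·10 + 13)/6 = 60/6 = 10; σ²_C = ((13−7)/6)² = 1.000
te_D = (8 + 4·11 + 20)/6 = 72/6 = 12; σ²_D = ((20−8)/6)² = 4.000
te_E = (1 + 4·3 + 5)/6 = 18/6 = 3; σ²_E = ((5−1)/6)² = 0.444
te_F = (7 + 4·11 + 15)/6 = 66/6 = 11; σ²_F = ((15−7)/6)² = 1.778
te_G = (6 + 4·11 + 28)/6 = 78/6 = 13; σ²_G = ((28−6)/6)² = 13.444
te_H = (12 + 4·14 + 16)/6 = 84/6 = 14; σ²_H = ((16−12)/6)² = 0.444

Forward pass:
ES_A = 0; EF_A = 2
ES_B = 0; EF_B = 3
ES_C = 0; EF_C = 10
ES_D = 3; EF_D = 3+12 = 15
ES_E = 10; EF_E = 10+3 = 13
ES_F = max(EF_A=2, EF_C=10) = 10; EF_F = 10+11 = 21
ES_G = max(EF_A=2, EF_B=3) = 3; EF_G = 3+13 = 16
ES_H = max(EF_B=3, EF_D=15, EF_E=13, EF_F=21, EF_G=16) = 21; EF_H = 21+14 = 35
Expected project duration μ = 35 days. Critical path: C → F → H.

Variance along critical path = 1.000 + 1.778 + 0.444 = 3.222
σ = √3.222 = 1.795 days

1.80 days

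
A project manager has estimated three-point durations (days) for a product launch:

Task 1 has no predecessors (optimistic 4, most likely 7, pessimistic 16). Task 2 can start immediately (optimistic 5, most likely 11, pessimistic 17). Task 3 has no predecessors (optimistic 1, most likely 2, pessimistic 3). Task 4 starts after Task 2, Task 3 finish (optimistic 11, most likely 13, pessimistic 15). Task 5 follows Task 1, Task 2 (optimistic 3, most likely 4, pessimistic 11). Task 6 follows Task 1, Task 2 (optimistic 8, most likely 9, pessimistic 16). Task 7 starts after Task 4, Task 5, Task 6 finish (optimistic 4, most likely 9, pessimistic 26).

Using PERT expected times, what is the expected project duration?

te_Task 1 = (4 + 4·7 + 16)/6 = 48/6 = 8
te_Task 2 = (5 + 4·11 + 17)/6 = 66/6 = 11
te_Task 3 = (1 + 4·2 + 3)/6 = 12/6 = 2
te_Task 4 = (11 + 4·13 + 15)/6 = 78/6 = 13
te_Task 5 = (3 + 4·4 + 11)/6 = 30/6 = 5
te_Task 6 = (8 + 4·9 + 16)/6 = 60/6 = 10
te_Task 7 = (4 + 4·9 + 26)/6 = 66/6 = 11

Forward pass:
ES_Task 1 = 0; EF_Task 1 = 8
ES_Task 2 = 0; EF_Task 2 = 11
ES_Task 3 = 0; EF_Task 3 = 2
ES_Task 4 = max(EF_Task 2=11, EF_Task 3=2) = 11; EF_Task 4 = 11+13 = 24
ES_Task 5 = max(EF_Task 1=8, EF_Task 2=11) = 11; EF_Task 5 = 11+5 = 16
ES_Task 6 = max(EF_Task 1=8, EF_Task 2=11) = 11; EF_Task 6 = 11+10 = 21
ES_Task 7 = max(EF_Task 4=24, EF_Task 5=16, EF_Task 6=21) = 24; EF_Task 7 = 24+11 = 35
Expected project duration μ = 35 days. Critical path: Task 2 → Task 4 → Task 7.

35 days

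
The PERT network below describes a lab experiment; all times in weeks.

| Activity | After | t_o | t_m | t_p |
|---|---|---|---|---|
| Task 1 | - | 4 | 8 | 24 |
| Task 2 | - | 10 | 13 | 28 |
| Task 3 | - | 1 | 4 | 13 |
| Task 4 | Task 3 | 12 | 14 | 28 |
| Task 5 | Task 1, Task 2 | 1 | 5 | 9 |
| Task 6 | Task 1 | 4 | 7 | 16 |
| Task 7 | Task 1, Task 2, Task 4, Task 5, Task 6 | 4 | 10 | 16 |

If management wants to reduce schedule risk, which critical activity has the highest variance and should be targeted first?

te_Task 1 = (4 + 4·8 + 24)/6 = 60/6 = 10; σ²_Task 1 = ((24−4)/6)² = 11.111
te_Task 2 = (10 + 4·13 + 28)/6 = 90/6 = 15; σ²_Task 2 = ((28−10)/6)² = 9.000
te_Task 3 = (1 + 4·4 + 13)/6 = 30/6 = 5; σ²_Task 3 = ((13−1)/6)² = 4.000
te_Task 4 = (12 + 4·14 + 28)/6 = 96/6 = 16; σ²_Task 4 = ((28−12)/6)² = 7.111
te_Task 5 = (1 + 4·5 + 9)/6 = 30/6 = 5; σ²_Task 5 = ((9−1)/6)² = 1.778
te_Task 6 = (4 + 4·7 + 16)/6 = 48/6 = 8; σ²_Task 6 = ((16−4)/6)² = 4.000
te_Task 7 = (4 + 4·10 + 16)/6 = 60/6 = 10; σ²_Task 7 = ((16−4)/6)² = 4.000

Forward pass:
ES_Task 1 = 0; EF_Task 1 = 10
ES_Task 2 = 0; EF_Task 2 = 15
ES_Task 3 = 0; EF_Task 3 = 5
ES_Task 4 = 5; EF_Task 4 = 5+16 = 21
ES_Task 5 = max(EF_Task 1=10, EF_Task 2=15) = 15; EF_Task 5 = 15+5 = 20
ES_Task 6 = 10; EF_Task 6 = 10+8 = 18
ES_Task 7 = max(EF_Task 1=10, EF_Task 2=15, EF_Task 4=21, EF_Task 5=20, EF_Task 6=18) = 21; EF_Task 7 = 21+10 = 31
Expected project duration μ = 31 weeks. Critical path: Task 3 → Task 4 → Task 7.

Variances on critical path: σ²_Task 3=4.000, σ²_Task 4=7.111, σ²_Task 7=4.000.
Largest is σ²_Task 4 = 7.111.

Task 4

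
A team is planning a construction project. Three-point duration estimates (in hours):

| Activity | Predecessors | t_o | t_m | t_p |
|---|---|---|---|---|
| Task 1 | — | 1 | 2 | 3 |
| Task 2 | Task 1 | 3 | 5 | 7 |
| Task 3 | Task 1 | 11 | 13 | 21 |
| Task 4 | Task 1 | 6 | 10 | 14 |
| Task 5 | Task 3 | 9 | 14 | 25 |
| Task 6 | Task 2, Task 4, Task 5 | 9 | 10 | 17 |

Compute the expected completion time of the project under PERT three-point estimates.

42 hours

te_Task 1 = (1 + 4·2 + 3)/6 = 12/6 = 2
te_Task 2 = (3 + 4·5 + 7)/6 = 30/6 = 5
te_Task 3 = (11 + 4·13 + 21)/6 = 84/6 = 14
te_Task 4 = (6 + 4·10 + 14)/6 = 60/6 = 10
te_Task 5 = (9 + 4·14 + 25)/6 = 90/6 = 15
te_Task 6 = (9 + 4·10 + 17)/6 = 66/6 = 11

Forward pass:
ES_Task 1 = 0; EF_Task 1 = 2
ES_Task 2 = 2; EF_Task 2 = 2+5 = 7
ES_Task 3 = 2; EF_Task 3 = 2+14 = 16
ES_Task 4 = 2; EF_Task 4 = 2+10 = 12
ES_Task 5 = 16; EF_Task 5 = 16+15 = 31
ES_Task 6 = max(EF_Task 2=7, EF_Task 4=12, EF_Task 5=31) = 31; EF_Task 6 = 31+11 = 42
Expected project duration μ = 42 hours. Critical path: Task 1 → Task 3 → Task 5 → Task 6.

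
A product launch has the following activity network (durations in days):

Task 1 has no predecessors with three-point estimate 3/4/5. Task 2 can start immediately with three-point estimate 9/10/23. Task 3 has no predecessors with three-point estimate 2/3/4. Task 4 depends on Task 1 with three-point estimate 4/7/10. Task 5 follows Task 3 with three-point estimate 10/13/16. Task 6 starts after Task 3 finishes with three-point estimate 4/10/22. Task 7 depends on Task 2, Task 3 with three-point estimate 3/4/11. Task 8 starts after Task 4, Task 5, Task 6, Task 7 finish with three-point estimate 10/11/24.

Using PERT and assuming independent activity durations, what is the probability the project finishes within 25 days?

te_Task 1 = (3 + 4·4 + 5)/6 = 24/6 = 4; σ²_Task 1 = ((5−3)/6)² = 0.111
te_Task 2 = (9 + 4·10 + 23)/6 = 72/6 = 12; σ²_Task 2 = ((23−9)/6)² = 5.444
te_Task 3 = (2 + 4·3 + 4)/6 = 18/6 = 3; σ²_Task 3 = ((4−2)/6)² = 0.111
te_Task 4 = (4 + 4·7 + 10)/6 = 42/6 = 7; σ²_Task 4 = ((10−4)/6)² = 1.000
te_Task 5 = (10 + 4·13 + 16)/6 = 78/6 = 13; σ²_Task 5 = ((16−10)/6)² = 1.000
te_Task 6 = (4 + 4·10 + 22)/6 = 66/6 = 11; σ²_Task 6 = ((22−4)/6)² = 9.000
te_Task 7 = (3 + 4·4 + 11)/6 = 30/6 = 5; σ²_Task 7 = ((11−3)/6)² = 1.778
te_Task 8 = (10 + 4·11 + 24)/6 = 78/6 = 13; σ²_Task 8 = ((24−10)/6)² = 5.444

Forward pass:
ES_Task 1 = 0; EF_Task 1 = 4
ES_Task 2 = 0; EF_Task 2 = 12
ES_Task 3 = 0; EF_Task 3 = 3
ES_Task 4 = 4; EF_Task 4 = 4+7 = 11
ES_Task 5 = 3; EF_Task 5 = 3+13 = 16
ES_Task 6 = 3; EF_Task 6 = 3+11 = 14
ES_Task 7 = max(EF_Task 2=12, EF_Task 3=3) = 12; EF_Task 7 = 12+5 = 17
ES_Task 8 = max(EF_Task 4=11, EF_Task 5=16, EF_Task 6=14, EF_Task 7=17) = 17; EF_Task 8 = 17+13 = 30
Expected project duration μ = 30 days. Critical path: Task 2 → Task 7 → Task 8.

Variance along critical path = 5.444 + 1.778 + 5.444 = 12.667; σ = √12.667 = 3.559 days.
Z = (25 − 30) / 3.559 = -1.405
P(T ≤ 25) = Φ(-1.405) ≈ 0.080

0.080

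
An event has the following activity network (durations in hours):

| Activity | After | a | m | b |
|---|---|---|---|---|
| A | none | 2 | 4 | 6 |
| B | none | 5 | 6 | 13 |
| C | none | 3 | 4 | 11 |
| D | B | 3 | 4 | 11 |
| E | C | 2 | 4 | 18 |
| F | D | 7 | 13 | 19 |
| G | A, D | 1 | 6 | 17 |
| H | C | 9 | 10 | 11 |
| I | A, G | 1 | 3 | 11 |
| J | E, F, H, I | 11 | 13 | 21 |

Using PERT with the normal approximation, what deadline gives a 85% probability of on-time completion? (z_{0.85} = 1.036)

te_A = (2 + 4·4 + 6)/6 = 24/6 = 4; σ²_A = ((6−2)/6)² = 0.444
te_B = (5 + 4·6 + 13)/6 = 42/6 = 7; σ²_B = ((13−5)/6)² = 1.778
te_C = (3 + 4·4 + 11)/6 = 30/6 = 5; σ²_C = ((11−3)/6)² = 1.778
te_D = (3 + 4·4 + 11)/6 = 30/6 = 5; σ²_D = ((11−3)/6)² = 1.778
te_E = (2 + 4·4 + 18)/6 = 36/6 = 6; σ²_E = ((18−2)/6)² = 7.111
te_F = (7 + 4·13 + 19)/6 = 78/6 = 13; σ²_F = ((19−7)/6)² = 4.000
te_G = (1 + 4·6 + 17)/6 = 42/6 = 7; σ²_G = ((17−1)/6)² = 7.111
te_H = (9 + 4·10 + 11)/6 = 60/6 = 10; σ²_H = ((11−9)/6)² = 0.111
te_I = (1 + 4·3 + 11)/6 = 24/6 = 4; σ²_I = ((11−1)/6)² = 2.778
te_J = (11 + 4·13 + 21)/6 = 84/6 = 14; σ²_J = ((21−11)/6)² = 2.778

Forward pass:
ES_A = 0; EF_A = 4
ES_B = 0; EF_B = 7
ES_C = 0; EF_C = 5
ES_D = 7; EF_D = 7+5 = 12
ES_E = 5; EF_E = 5+6 = 11
ES_F = 12; EF_F = 12+13 = 25
ES_G = max(EF_A=4, EF_D=12) = 12; EF_G = 12+7 = 19
ES_H = 5; EF_H = 5+10 = 15
ES_I = max(EF_A=4, EF_G=19) = 19; EF_I = 19+4 = 23
ES_J = max(EF_E=11, EF_F=25, EF_H=15, EF_I=23) = 25; EF_J = 25+14 = 39
Expected project duration μ = 39 hours. Critical path: B → D → F → J.

Variance along critical path = 1.778 + 1.778 + 4.000 + 2.778 = 10.333; σ = 3.215 hours.
D = μ + z·σ = 39 + 1.036·3.215 = 42.3 hours

42.3 hours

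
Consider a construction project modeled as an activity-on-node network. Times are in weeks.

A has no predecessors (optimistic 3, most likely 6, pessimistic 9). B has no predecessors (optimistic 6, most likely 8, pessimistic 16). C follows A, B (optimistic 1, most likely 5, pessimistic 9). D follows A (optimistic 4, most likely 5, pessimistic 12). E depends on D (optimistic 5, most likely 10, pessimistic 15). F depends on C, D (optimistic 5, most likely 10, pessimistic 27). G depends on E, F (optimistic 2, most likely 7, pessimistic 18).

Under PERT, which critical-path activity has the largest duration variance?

te_A = (3 + 4·6 + 9)/6 = 36/6 = 6; σ²_A = ((9−3)/6)² = 1.000
te_B = (6 + 4·8 + 16)/6 = 54/6 = 9; σ²_B = ((16−6)/6)² = 2.778
te_C = (1 + 4·5 + 9)/6 = 30/6 = 5; σ²_C = ((9−1)/6)² = 1.778
te_D = (4 + 4·5 + 12)/6 = 36/6 = 6; σ²_D = ((12−4)/6)² = 1.778
te_E = (5 + 4·10 + 15)/6 = 60/6 = 10; σ²_E = ((15−5)/6)² = 2.778
te_F = (5 + 4·10 + 27)/6 = 72/6 = 12; σ²_F = ((27−5)/6)² = 13.444
te_G = (2 + 4·7 + 18)/6 = 48/6 = 8; σ²_G = ((18−2)/6)² = 7.111

Forward pass:
ES_A = 0; EF_A = 6
ES_B = 0; EF_B = 9
ES_C = max(EF_A=6, EF_B=9) = 9; EF_C = 9+5 = 14
ES_D = 6; EF_D = 6+6 = 12
ES_E = 12; EF_E = 12+10 = 22
ES_F = max(EF_C=14, EF_D=12) = 14; EF_F = 14+12 = 26
ES_G = max(EF_E=22, EF_F=26) = 26; EF_G = 26+8 = 34
Expected project duration μ = 34 weeks. Critical path: B → C → F → G.

Variances on critical path: σ²_B=2.778, σ²_C=1.778, σ²_F=13.444, σ²_G=7.111.
Largest is σ²_F = 13.444.

F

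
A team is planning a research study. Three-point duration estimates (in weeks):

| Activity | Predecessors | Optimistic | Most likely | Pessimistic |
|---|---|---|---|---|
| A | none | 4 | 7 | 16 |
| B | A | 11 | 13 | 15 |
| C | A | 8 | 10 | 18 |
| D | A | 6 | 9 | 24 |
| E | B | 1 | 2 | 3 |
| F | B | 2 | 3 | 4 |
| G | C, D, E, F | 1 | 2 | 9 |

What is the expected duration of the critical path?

te_A = (4 + 4·7 + 16)/6 = 48/6 = 8
te_B = (11 + 4·13 + 15)/6 = 78/6 = 13
te_C = (8 + 4·10 + 18)/6 = 66/6 = 11
te_D = (6 + 4·9 + 24)/6 = 66/6 = 11
te_E = (1 + 4·2 + 3)/6 = 12/6 = 2
te_F = (2 + 4·3 + 4)/6 = 18/6 = 3
te_G = (1 + 4·2 + 9)/6 = 18/6 = 3

Forward pass:
ES_A = 0; EF_A = 8
ES_B = 8; EF_B = 8+13 = 21
ES_C = 8; EF_C = 8+11 = 19
ES_D = 8; EF_D = 8+11 = 19
ES_E = 21; EF_E = 21+2 = 23
ES_F = 21; EF_F = 21+3 = 24
ES_G = max(EF_C=19, EF_D=19, EF_E=23, EF_F=24) = 24; EF_G = 24+3 = 27
Expected project duration μ = 27 weeks. Critical path: A → B → F → G.

27 weeks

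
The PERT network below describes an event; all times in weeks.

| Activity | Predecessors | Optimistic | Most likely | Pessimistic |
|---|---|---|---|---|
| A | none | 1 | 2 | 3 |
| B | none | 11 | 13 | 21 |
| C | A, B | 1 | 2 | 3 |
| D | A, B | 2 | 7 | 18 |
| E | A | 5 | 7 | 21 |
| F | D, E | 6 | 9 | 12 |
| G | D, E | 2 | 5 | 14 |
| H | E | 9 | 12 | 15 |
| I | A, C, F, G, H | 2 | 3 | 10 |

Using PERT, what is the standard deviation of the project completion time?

3.56 weeks

te_A = (1 + 4·2 + 3)/6 = 12/6 = 2; σ²_A = ((3−1)/6)² = 0.111
te_B = (11 + 4·13 + 21)/6 = 84/6 = 14; σ²_B = ((21−11)/6)² = 2.778
te_C = (1 + 4·2 + 3)/6 = 12/6 = 2; σ²_C = ((3−1)/6)² = 0.111
te_D = (2 + 4·7 + 18)/6 = 48/6 = 8; σ²_D = ((18−2)/6)² = 7.111
te_E = (5 + 4·7 + 21)/6 = 54/6 = 9; σ²_E = ((21−5)/6)² = 7.111
te_F = (6 + 4·9 + 12)/6 = 54/6 = 9; σ²_F = ((12−6)/6)² = 1.000
te_G = (2 + 4·5 + 14)/6 = 36/6 = 6; σ²_G = ((14−2)/6)² = 4.000
te_H = (9 + 4·12 + 15)/6 = 72/6 = 12; σ²_H = ((15−9)/6)² = 1.000
te_I = (2 + 4·3 + 10)/6 = 24/6 = 4; σ²_I = ((10−2)/6)² = 1.778

Forward pass:
ES_A = 0; EF_A = 2
ES_B = 0; EF_B = 14
ES_C = max(EF_A=2, EF_B=14) = 14; EF_C = 14+2 = 16
ES_D = max(EF_A=2, EF_B=14) = 14; EF_D = 14+8 = 22
ES_E = 2; EF_E = 2+9 = 11
ES_F = max(EF_D=22, EF_E=11) = 22; EF_F = 22+9 = 31
ES_G = max(EF_D=22, EF_E=11) = 22; EF_G = 22+6 = 28
ES_H = 11; EF_H = 11+12 = 23
ES_I = max(EF_A=2, EF_C=16, EF_F=31, EF_G=28, EF_H=23) = 31; EF_I = 31+4 = 35
Expected project duration μ = 35 weeks. Critical path: B → D → F → I.

Variance along critical path = 2.778 + 7.111 + 1.000 + 1.778 = 12.667
σ = √12.667 = 3.559 weeks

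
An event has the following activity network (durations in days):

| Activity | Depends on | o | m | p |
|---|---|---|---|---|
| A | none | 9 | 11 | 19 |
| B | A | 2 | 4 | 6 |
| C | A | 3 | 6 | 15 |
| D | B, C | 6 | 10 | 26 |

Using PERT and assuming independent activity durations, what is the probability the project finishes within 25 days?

0.078

te_A = (9 + 4·11 + 19)/6 = 72/6 = 12; σ²_A = ((19−9)/6)² = 2.778
te_B = (2 + 4·4 + 6)/6 = 24/6 = 4; σ²_B = ((6−2)/6)² = 0.444
te_C = (3 + 4·6 + 15)/6 = 42/6 = 7; σ²_C = ((15−3)/6)² = 4.000
te_D = (6 + 4·10 + 26)/6 = 72/6 = 12; σ²_D = ((26−6)/6)² = 11.111

Forward pass:
ES_A = 0; EF_A = 12
ES_B = 12; EF_B = 12+4 = 16
ES_C = 12; EF_C = 12+7 = 19
ES_D = max(EF_B=16, EF_C=19) = 19; EF_D = 19+12 = 31
Expected project duration μ = 31 days. Critical path: A → C → D.

Variance along critical path = 2.778 + 4.000 + 11.111 = 17.889; σ = √17.889 = 4.230 days.
Z = (25 − 31) / 4.230 = -1.419
P(T ≤ 25) = Φ(-1.419) ≈ 0.078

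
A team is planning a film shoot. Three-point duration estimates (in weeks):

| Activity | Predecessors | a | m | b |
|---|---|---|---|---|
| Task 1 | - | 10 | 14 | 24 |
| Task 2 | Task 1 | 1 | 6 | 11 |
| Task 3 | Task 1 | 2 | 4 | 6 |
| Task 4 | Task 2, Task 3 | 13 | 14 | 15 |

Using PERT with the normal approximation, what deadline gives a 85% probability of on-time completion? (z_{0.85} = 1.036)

38.0 weeks

te_Task 1 = (10 + 4·14 + 24)/6 = 90/6 = 15; σ²_Task 1 = ((24−10)/6)² = 5.444
te_Task 2 = (1 + 4·6 + 11)/6 = 36/6 = 6; σ²_Task 2 = ((11−1)/6)² = 2.778
te_Task 3 = (2 + 4·4 + 6)/6 = 24/6 = 4; σ²_Task 3 = ((6−2)/6)² = 0.444
te_Task 4 = (13 + 4·14 + 15)/6 = 84/6 = 14; σ²_Task 4 = ((15−13)/6)² = 0.111

Forward pass:
ES_Task 1 = 0; EF_Task 1 = 15
ES_Task 2 = 15; EF_Task 2 = 15+6 = 21
ES_Task 3 = 15; EF_Task 3 = 15+4 = 19
ES_Task 4 = max(EF_Task 2=21, EF_Task 3=19) = 21; EF_Task 4 = 21+14 = 35
Expected project duration μ = 35 weeks. Critical path: Task 1 → Task 2 → Task 4.

Variance along critical path = 5.444 + 2.778 + 0.111 = 8.333; σ = 2.887 weeks.
D = μ + z·σ = 35 + 1.036·2.887 = 38.0 weeks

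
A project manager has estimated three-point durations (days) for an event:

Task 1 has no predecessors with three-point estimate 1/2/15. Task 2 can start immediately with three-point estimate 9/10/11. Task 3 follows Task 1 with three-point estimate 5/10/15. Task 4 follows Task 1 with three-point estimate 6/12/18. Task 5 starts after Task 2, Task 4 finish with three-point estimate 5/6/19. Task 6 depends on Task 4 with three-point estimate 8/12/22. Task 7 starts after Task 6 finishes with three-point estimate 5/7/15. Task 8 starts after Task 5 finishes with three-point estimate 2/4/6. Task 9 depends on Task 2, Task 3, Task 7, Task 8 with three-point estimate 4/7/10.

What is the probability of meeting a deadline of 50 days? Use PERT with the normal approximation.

0.918

te_Task 1 = (1 + 4·2 + 15)/6 = 24/6 = 4; σ²_Task 1 = ((15−1)/6)² = 5.444
te_Task 2 = (9 + 4·10 + 11)/6 = 60/6 = 10; σ²_Task 2 = ((11−9)/6)² = 0.111
te_Task 3 = (5 + 4·10 + 15)/6 = 60/6 = 10; σ²_Task 3 = ((15−5)/6)² = 2.778
te_Task 4 = (6 + 4·12 + 18)/6 = 72/6 = 12; σ²_Task 4 = ((18−6)/6)² = 4.000
te_Task 5 = (5 + 4·6 + 19)/6 = 48/6 = 8; σ²_Task 5 = ((19−5)/6)² = 5.444
te_Task 6 = (8 + 4·12 + 22)/6 = 78/6 = 13; σ²_Task 6 = ((22−8)/6)² = 5.444
te_Task 7 = (5 + 4·7 + 15)/6 = 48/6 = 8; σ²_Task 7 = ((15−5)/6)² = 2.778
te_Task 8 = (2 + 4·4 + 6)/6 = 24/6 = 4; σ²_Task 8 = ((6−2)/6)² = 0.444
te_Task 9 = (4 + 4·7 + 10)/6 = 42/6 = 7; σ²_Task 9 = ((10−4)/6)² = 1.000

Forward pass:
ES_Task 1 = 0; EF_Task 1 = 4
ES_Task 2 = 0; EF_Task 2 = 10
ES_Task 3 = 4; EF_Task 3 = 4+10 = 14
ES_Task 4 = 4; EF_Task 4 = 4+12 = 16
ES_Task 5 = max(EF_Task 2=10, EF_Task 4=16) = 16; EF_Task 5 = 16+8 = 24
ES_Task 6 = 16; EF_Task 6 = 16+13 = 29
ES_Task 7 = 29; EF_Task 7 = 29+8 = 37
ES_Task 8 = 24; EF_Task 8 = 24+4 = 28
ES_Task 9 = max(EF_Task 2=10, EF_Task 3=14, EF_Task 7=37, EF_Task 8=28) = 37; EF_Task 9 = 37+7 = 44
Expected project duration μ = 44 days. Critical path: Task 1 → Task 4 → Task 6 → Task 7 → Task 9.

Variance along critical path = 5.444 + 4.000 + 5.444 + 2.778 + 1.000 = 18.667; σ = √18.667 = 4.320 days.
Z = (50 − 44) / 4.320 = 1.389
P(T ≤ 50) = Φ(1.389) ≈ 0.918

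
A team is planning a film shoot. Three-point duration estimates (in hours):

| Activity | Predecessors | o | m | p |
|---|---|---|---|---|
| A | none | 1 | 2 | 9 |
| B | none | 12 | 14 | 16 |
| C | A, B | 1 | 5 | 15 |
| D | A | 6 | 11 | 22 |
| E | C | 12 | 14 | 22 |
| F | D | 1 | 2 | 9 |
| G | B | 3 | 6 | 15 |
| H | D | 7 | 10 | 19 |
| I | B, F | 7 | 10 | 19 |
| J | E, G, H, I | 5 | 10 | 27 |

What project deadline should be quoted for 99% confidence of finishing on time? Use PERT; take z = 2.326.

te_A = (1 + 4·2 + 9)/6 = 18/6 = 3; σ²_A = ((9−1)/6)² = 1.778
te_B = (12 + 4·14 + 16)/6 = 84/6 = 14; σ²_B = ((16−12)/6)² = 0.444
te_C = (1 + 4·5 + 15)/6 = 36/6 = 6; σ²_C = ((15−1)/6)² = 5.444
te_D = (6 + 4·11 + 22)/6 = 72/6 = 12; σ²_D = ((22−6)/6)² = 7.111
te_E = (12 + 4·14 + 22)/6 = 90/6 = 15; σ²_E = ((22−12)/6)² = 2.778
te_F = (1 + 4·2 + 9)/6 = 18/6 = 3; σ²_F = ((9−1)/6)² = 1.778
te_G = (3 + 4·6 + 15)/6 = 42/6 = 7; σ²_G = ((15−3)/6)² = 4.000
te_H = (7 + 4·10 + 19)/6 = 66/6 = 11; σ²_H = ((19−7)/6)² = 4.000
te_I = (7 + 4·10 + 19)/6 = 66/6 = 11; σ²_I = ((19−7)/6)² = 4.000
te_J = (5 + 4·10 + 27)/6 = 72/6 = 12; σ²_J = ((27−5)/6)² = 13.444

Forward pass:
ES_A = 0; EF_A = 3
ES_B = 0; EF_B = 14
ES_C = max(EF_A=3, EF_B=14) = 14; EF_C = 14+6 = 20
ES_D = 3; EF_D = 3+12 = 15
ES_E = 20; EF_E = 20+15 = 35
ES_F = 15; EF_F = 15+3 = 18
ES_G = 14; EF_G = 14+7 = 21
ES_H = 15; EF_H = 15+11 = 26
ES_I = max(EF_B=14, EF_F=18) = 18; EF_I = 18+11 = 29
ES_J = max(EF_E=35, EF_G=21, EF_H=26, EF_I=29) = 35; EF_J = 35+12 = 47
Expected project duration μ = 47 hours. Critical path: B → C → E → J.

Variance along critical path = 0.444 + 5.444 + 2.778 + 13.444 = 22.111; σ = 4.702 hours.
D = μ + z·σ = 47 + 2.326·4.702 = 57.9 hours

57.9 hours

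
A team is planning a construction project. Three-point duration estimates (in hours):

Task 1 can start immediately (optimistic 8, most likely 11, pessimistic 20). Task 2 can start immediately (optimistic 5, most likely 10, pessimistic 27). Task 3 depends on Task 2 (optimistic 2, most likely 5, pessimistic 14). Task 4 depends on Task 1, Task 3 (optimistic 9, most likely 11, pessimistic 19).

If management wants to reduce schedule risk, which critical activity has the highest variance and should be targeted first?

Task 2

te_Task 1 = (8 + 4·11 + 20)/6 = 72/6 = 12; σ²_Task 1 = ((20−8)/6)² = 4.000
te_Task 2 = (5 + 4·10 + 27)/6 = 72/6 = 12; σ²_Task 2 = ((27−5)/6)² = 13.444
te_Task 3 = (2 + 4·5 + 14)/6 = 36/6 = 6; σ²_Task 3 = ((14−2)/6)² = 4.000
te_Task 4 = (9 + 4·11 + 19)/6 = 72/6 = 12; σ²_Task 4 = ((19−9)/6)² = 2.778

Forward pass:
ES_Task 1 = 0; EF_Task 1 = 12
ES_Task 2 = 0; EF_Task 2 = 12
ES_Task 3 = 12; EF_Task 3 = 12+6 = 18
ES_Task 4 = max(EF_Task 1=12, EF_Task 3=18) = 18; EF_Task 4 = 18+12 = 30
Expected project duration μ = 30 hours. Critical path: Task 2 → Task 3 → Task 4.

Variances on critical path: σ²_Task 2=13.444, σ²_Task 3=4.000, σ²_Task 4=2.778.
Largest is σ²_Task 2 = 13.444.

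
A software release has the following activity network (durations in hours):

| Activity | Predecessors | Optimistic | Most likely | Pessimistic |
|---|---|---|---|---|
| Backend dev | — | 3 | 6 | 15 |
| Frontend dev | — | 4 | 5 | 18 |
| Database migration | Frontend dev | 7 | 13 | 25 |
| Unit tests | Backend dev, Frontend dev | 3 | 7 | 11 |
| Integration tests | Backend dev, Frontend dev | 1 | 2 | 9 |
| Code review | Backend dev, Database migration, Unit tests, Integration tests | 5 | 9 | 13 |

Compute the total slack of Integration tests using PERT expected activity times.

te_Backend dev = (3 + 4·6 + 15)/6 = 42/6 = 7
te_Frontend dev = (4 + 4·5 + 18)/6 = 42/6 = 7
te_Database migration = (7 + 4·13 + 25)/6 = 84/6 = 14
te_Unit tests = (3 + 4·7 + 11)/6 = 42/6 = 7
te_Integration tests = (1 + 4·2 + 9)/6 = 18/6 = 3
te_Code review = (5 + 4·9 + 13)/6 = 54/6 = 9

Forward pass:
ES_Backend dev = 0; EF_Backend dev = 7
ES_Frontend dev = 0; EF_Frontend dev = 7
ES_Database migration = 7; EF_Database migration = 7+14 = 21
ES_Unit tests = max(EF_Backend dev=7, EF_Frontend dev=7) = 7; EF_Unit tests = 7+7 = 14
ES_Integration tests = max(EF_Backend dev=7, EF_Frontend dev=7) = 7; EF_Integration tests = 7+3 = 10
ES_Code review = max(EF_Backend dev=7, EF_Database migration=21, EF_Unit tests=14, EF_Integration tests=10) = 21; EF_Code review = 21+9 = 30
Expected project duration μ = 30 hours. Critical path: Frontend dev → Database migration → Code review.

Backward pass:
LF_Code review = 30; LS_Code review = 30−9 = 21
LF_Integration tests = LS_Code review = 21; LS_Integration tests = 21−3 = 18
LF_Unit tests = LS_Code review = 21; LS_Unit tests = 21−7 = 14
LF_Database migration = LS_Code review = 21; LS_Database migration = 21−14 = 7
LF_Frontend dev = min(LS_Database migration=7, LS_Unit tests=14, LS_Integration tests=18) = 7; LS_Frontend dev = 7−7 = 0
LF_Backend dev = min(LS_Unit tests=14, LS_Integration tests=18, LS_Code review=21) = 14; LS_Backend dev = 14−7 = 7
Slack_Integration tests = LS_Integration tests − ES_Integration tests = 18 − 7 = 11

11 hours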